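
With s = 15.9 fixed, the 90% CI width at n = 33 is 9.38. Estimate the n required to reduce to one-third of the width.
n ≈ 297

CI width ∝ 1/√n
To reduce width by factor 3, need √n to grow by 3 → need 3² = 9 times as many samples.

Current: n = 33, width = 9.38
New: n = 297, width ≈ 3.04

Width reduced by factor of 9.38/3.04 = 3.09.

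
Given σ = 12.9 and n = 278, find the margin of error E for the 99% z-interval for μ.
Margin of error = 1.99

Margin of error = z* · σ/√n
= 2.576 · 12.9/√278
= 2.576 · 12.9/16.6733
= 1.99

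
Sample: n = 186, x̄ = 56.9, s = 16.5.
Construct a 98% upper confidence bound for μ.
μ ≤ 59.40

Upper bound (one-sided):
t* = 2.068 (one-sided for 98%)
Upper bound = x̄ + t* · s/√n = 56.9 + 2.068 · 16.5/√186 = 59.40

We are 98% confident that μ ≤ 59.40.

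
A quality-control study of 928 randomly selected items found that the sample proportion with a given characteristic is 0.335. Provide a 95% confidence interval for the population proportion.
(0.305, 0.365)

Proportion CI:
SE = √(p̂(1-p̂)/n) = √(0.335 · 0.665 / 928) = 0.01549

z* = 1.960
Margin = z* · SE = 1.960 · 0.01549 = 0.0304

CI: 0.335 ± 0.0304 = (0.305, 0.365)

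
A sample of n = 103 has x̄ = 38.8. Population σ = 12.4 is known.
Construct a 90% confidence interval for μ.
(36.79, 40.81)

z-interval (σ known):
z* = 1.645 for 90% confidence

Margin of error = z* · σ/√n = 1.645 · 12.4/√103 = 2.01

CI: (38.8 - 2.01, 38.8 + 2.01) = (36.79, 40.81)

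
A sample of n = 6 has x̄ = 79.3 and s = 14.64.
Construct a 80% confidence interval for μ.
(70.48, 88.12)

t-interval (σ unknown):
df = n - 1 = 5
t* = 1.476 for 80% confidence

Margin of error = t* · s/√n = 1.476 · 14.64/√6 = 8.82

CI: (70.48, 88.12)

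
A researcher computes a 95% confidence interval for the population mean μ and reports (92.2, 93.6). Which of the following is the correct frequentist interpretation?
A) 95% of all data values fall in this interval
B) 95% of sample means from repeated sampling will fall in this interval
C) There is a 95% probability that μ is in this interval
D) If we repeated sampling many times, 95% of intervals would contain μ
D

A) Wrong — a CI is about the parameter μ, not individual data values.
B) Wrong — coverage applies to intervals containing μ, not to future x̄ values.
C) Wrong — μ is fixed; the randomness lives in the interval, not in μ.
D) Correct — this is the frequentist long-run coverage interpretation.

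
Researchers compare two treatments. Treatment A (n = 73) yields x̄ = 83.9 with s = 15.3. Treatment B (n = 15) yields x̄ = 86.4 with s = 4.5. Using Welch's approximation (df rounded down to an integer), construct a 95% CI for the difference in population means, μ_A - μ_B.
(-6.75, 1.75)

Difference: x̄₁ - x̄₂ = -2.50
SE = √(s₁²/n₁ + s₂²/n₂) = √(15.3²/73 + 4.5²/15) = 2.1346
df = 76.06 → 76 (Welch–Satterthwaite, rounded down)
t* = 1.992

CI: -2.50 ± 1.992 · 2.1346 = -2.50 ± 4.25 = (-6.75, 1.75)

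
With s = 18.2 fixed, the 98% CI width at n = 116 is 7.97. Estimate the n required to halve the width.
n ≈ 464

CI width ∝ 1/√n
To reduce width by factor 2, need √n to grow by 2 → need 2² = 4 times as many samples.

Current: n = 116, width = 7.97
New: n = 464, width ≈ 3.94

Width reduced by factor of 7.97/3.94 = 2.02.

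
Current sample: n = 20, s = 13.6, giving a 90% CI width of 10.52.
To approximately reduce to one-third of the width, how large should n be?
n ≈ 180

CI width ∝ 1/√n
To reduce width by factor 3, need √n to grow by 3 → need 3² = 9 times as many samples.

Current: n = 20, width = 10.52
New: n = 180, width ≈ 3.35

Width reduced by factor of 10.52/3.35 = 3.14.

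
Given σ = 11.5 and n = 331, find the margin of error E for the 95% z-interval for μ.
Margin of error = 1.24

Margin of error = z* · σ/√n
= 1.960 · 11.5/√331
= 1.960 · 11.5/18.1934
= 1.24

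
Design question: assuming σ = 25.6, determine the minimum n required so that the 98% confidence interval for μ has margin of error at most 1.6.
n ≥ 1386

For margin E ≤ 1.6:
n ≥ (z* · σ / E)²
n ≥ (2.326 · 25.6 / 1.6)²
n ≥ 1385.03

Minimum n = 1386 (rounding up)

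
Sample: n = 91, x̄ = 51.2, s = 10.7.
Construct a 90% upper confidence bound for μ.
μ ≤ 52.65

Upper bound (one-sided):
t* = 1.291 (one-sided for 90%)
Upper bound = x̄ + t* · s/√n = 51.2 + 1.291 · 10.7/√91 = 52.65

We are 90% confident that μ ≤ 52.65.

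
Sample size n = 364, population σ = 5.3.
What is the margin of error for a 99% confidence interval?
Margin of error = 0.72

Margin of error = z* · σ/√n
= 2.576 · 5.3/√364
= 2.576 · 5.3/19.0788
= 0.72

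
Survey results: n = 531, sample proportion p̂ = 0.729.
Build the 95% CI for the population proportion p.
(0.691, 0.767)

Proportion CI:
SE = √(p̂(1-p̂)/n) = √(0.729 · 0.271 / 531) = 0.01929

z* = 1.960
Margin = z* · SE = 1.960 · 0.01929 = 0.0378

CI: 0.729 ± 0.0378 = (0.691, 0.767)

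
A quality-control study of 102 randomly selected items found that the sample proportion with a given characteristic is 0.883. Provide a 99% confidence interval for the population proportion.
(0.801, 0.965)

Proportion CI:
SE = √(p̂(1-p̂)/n) = √(0.883 · 0.117 / 102) = 0.03183

z* = 2.576
Margin = z* · SE = 2.576 · 0.03183 = 0.0820

CI: 0.883 ± 0.0820 = (0.801, 0.965)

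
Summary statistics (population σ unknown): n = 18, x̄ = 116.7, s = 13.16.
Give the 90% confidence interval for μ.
(111.30, 122.10)

t-interval (σ unknown):
df = n - 1 = 17
t* = 1.740 for 90% confidence

Margin of error = t* · s/√n = 1.740 · 13.16/√18 = 5.40

CI: (111.30, 122.10)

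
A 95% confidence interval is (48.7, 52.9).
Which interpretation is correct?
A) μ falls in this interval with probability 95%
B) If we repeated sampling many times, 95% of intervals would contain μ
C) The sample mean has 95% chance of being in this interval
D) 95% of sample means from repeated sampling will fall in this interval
B

A) Wrong — μ is fixed; the randomness lives in the interval, not in μ.
B) Correct — this is the frequentist long-run coverage interpretation.
C) Wrong — x̄ is observed and sits in the interval by construction.
D) Wrong — coverage applies to intervals containing μ, not to future x̄ values.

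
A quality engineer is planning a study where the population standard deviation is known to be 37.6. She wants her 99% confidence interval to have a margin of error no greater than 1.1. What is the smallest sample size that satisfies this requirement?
n ≥ 7754

For margin E ≤ 1.1:
n ≥ (z* · σ / E)²
n ≥ (2.576 · 37.6 / 1.1)²
n ≥ 7753.22

Minimum n = 7754 (rounding up)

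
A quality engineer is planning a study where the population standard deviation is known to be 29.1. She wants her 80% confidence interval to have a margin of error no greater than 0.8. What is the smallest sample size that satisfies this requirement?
n ≥ 2175

For margin E ≤ 0.8:
n ≥ (z* · σ / E)²
n ≥ (1.282 · 29.1 / 0.8)²
n ≥ 2174.61

Minimum n = 2175 (rounding up)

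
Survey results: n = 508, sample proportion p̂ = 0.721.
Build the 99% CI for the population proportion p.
(0.670, 0.772)

Proportion CI:
SE = √(p̂(1-p̂)/n) = √(0.721 · 0.279 / 508) = 0.01990

z* = 2.576
Margin = z* · SE = 2.576 · 0.01990 = 0.0513

CI: 0.721 ± 0.0513 = (0.670, 0.772)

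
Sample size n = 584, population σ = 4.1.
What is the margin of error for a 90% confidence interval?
Margin of error = 0.28

Margin of error = z* · σ/√n
= 1.645 · 4.1/√584
= 1.645 · 4.1/24.1661
= 0.28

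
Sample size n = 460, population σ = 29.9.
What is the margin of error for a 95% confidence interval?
Margin of error = 2.73

Margin of error = z* · σ/√n
= 1.960 · 29.9/√460
= 1.960 · 29.9/21.4476
= 2.73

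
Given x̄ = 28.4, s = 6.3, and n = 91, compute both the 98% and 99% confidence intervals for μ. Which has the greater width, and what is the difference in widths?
99% CI is wider by 0.35

df = 90
98% CI: t* = 2.368, (26.84, 29.96), width = 2 · t* · s/√n = 3.13
99% CI: t* = 2.632, (26.66, 30.14), width = 2 · t* · s/√n = 3.48

The 99% CI is wider by 3.48 - 3.13 = 0.35.
Higher confidence requires a wider interval.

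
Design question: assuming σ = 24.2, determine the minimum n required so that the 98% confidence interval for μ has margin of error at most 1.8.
n ≥ 978

For margin E ≤ 1.8:
n ≥ (z* · σ / E)²
n ≥ (2.326 · 24.2 / 1.8)²
n ≥ 977.92

Minimum n = 978 (rounding up)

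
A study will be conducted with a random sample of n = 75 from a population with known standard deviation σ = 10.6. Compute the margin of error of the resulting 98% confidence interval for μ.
Margin of error = 2.85

Margin of error = z* · σ/√n
= 2.326 · 10.6/√75
= 2.326 · 10.6/8.6603
= 2.85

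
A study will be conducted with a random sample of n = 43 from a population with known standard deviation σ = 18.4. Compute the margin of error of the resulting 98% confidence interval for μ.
Margin of error = 6.53

Margin of error = z* · σ/√n
= 2.326 · 18.4/√43
= 2.326 · 18.4/6.5574
= 6.53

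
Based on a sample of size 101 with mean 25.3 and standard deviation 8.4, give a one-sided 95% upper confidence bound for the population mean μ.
μ ≤ 26.69

Upper bound (one-sided):
t* = 1.660 (one-sided for 95%)
Upper bound = x̄ + t* · s/√n = 25.3 + 1.660 · 8.4/√101 = 26.69

We are 95% confident that μ ≤ 26.69.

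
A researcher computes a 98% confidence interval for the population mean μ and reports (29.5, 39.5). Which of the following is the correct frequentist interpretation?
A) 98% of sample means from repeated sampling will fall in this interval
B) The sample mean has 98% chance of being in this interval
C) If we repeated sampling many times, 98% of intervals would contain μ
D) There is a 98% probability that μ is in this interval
C

A) Wrong — coverage applies to intervals containing μ, not to future x̄ values.
B) Wrong — x̄ is observed and sits in the interval by construction.
C) Correct — this is the frequentist long-run coverage interpretation.
D) Wrong — μ is fixed; the randomness lives in the interval, not in μ.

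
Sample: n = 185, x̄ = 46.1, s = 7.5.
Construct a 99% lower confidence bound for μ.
μ ≥ 44.81

Lower bound (one-sided):
t* = 2.347 (one-sided for 99%)
Lower bound = x̄ - t* · s/√n = 46.1 - 2.347 · 7.5/√185 = 44.81

We are 99% confident that μ ≥ 44.81.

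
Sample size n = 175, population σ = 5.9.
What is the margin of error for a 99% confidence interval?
Margin of error = 1.15

Margin of error = z* · σ/√n
= 2.576 · 5.9/√175
= 2.576 · 5.9/13.2288
= 1.15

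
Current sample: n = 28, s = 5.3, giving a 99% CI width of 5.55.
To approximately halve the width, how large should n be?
n ≈ 112

CI width ∝ 1/√n
To reduce width by factor 2, need √n to grow by 2 → need 2² = 4 times as many samples.

Current: n = 28, width = 5.55
New: n = 112, width ≈ 2.63

Width reduced by factor of 5.55/2.63 = 2.11.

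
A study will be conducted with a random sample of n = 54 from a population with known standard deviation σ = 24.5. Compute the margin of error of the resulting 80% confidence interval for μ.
Margin of error = 4.27

Margin of error = z* · σ/√n
= 1.282 · 24.5/√54
= 1.282 · 24.5/7.3485
= 4.27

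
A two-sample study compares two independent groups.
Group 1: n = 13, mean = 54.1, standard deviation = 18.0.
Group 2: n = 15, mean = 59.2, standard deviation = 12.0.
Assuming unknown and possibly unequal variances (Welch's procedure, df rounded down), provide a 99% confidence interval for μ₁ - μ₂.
(-21.82, 11.62)

Difference: x̄₁ - x̄₂ = -5.10
SE = √(s₁²/n₁ + s₂²/n₂) = √(18.0²/13 + 12.0²/15) = 5.8756
df = 20.43 → 20 (Welch–Satterthwaite, rounded down)
t* = 2.845

CI: -5.10 ± 2.845 · 5.8756 = -5.10 ± 16.72 = (-21.82, 11.62)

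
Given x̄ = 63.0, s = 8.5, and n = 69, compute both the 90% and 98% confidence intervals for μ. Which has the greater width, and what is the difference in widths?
98% CI is wider by 1.46

df = 68
90% CI: t* = 1.668, (61.29, 64.71), width = 2 · t* · s/√n = 3.41
98% CI: t* = 2.382, (60.56, 65.44), width = 2 · t* · s/√n = 4.87

The 98% CI is wider by 4.87 - 3.41 = 1.46.
Higher confidence requires a wider interval.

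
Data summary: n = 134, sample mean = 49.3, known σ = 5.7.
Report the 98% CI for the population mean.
(48.15, 50.45)

z-interval (σ known):
z* = 2.326 for 98% confidence

Margin of error = z* · σ/√n = 2.326 · 5.7/√134 = 1.15

CI: (49.3 - 1.15, 49.3 + 1.15) = (48.15, 50.45)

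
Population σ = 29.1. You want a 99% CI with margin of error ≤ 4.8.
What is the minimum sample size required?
n ≥ 244

For margin E ≤ 4.8:
n ≥ (z* · σ / E)²
n ≥ (2.576 · 29.1 / 4.8)²
n ≥ 243.89

Minimum n = 244 (rounding up)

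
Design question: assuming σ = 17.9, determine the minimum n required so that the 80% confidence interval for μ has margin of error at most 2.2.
n ≥ 109

For margin E ≤ 2.2:
n ≥ (z* · σ / E)²
n ≥ (1.282 · 17.9 / 2.2)²
n ≥ 108.80

Minimum n = 109 (rounding up)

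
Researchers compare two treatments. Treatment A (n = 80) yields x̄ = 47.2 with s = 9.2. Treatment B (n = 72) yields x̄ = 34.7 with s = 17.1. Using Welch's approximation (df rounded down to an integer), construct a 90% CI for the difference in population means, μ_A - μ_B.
(8.75, 16.25)

Difference: x̄₁ - x̄₂ = 12.50
SE = √(s₁²/n₁ + s₂²/n₂) = √(9.2²/80 + 17.1²/72) = 2.2626
df = 106.33 → 106 (Welch–Satterthwaite, rounded down)
t* = 1.659

CI: 12.50 ± 1.659 · 2.2626 = 12.50 ± 3.75 = (8.75, 16.25)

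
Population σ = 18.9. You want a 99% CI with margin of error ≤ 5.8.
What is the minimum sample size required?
n ≥ 71

For margin E ≤ 5.8:
n ≥ (z* · σ / E)²
n ≥ (2.576 · 18.9 / 5.8)²
n ≥ 70.46

Minimum n = 71 (rounding up)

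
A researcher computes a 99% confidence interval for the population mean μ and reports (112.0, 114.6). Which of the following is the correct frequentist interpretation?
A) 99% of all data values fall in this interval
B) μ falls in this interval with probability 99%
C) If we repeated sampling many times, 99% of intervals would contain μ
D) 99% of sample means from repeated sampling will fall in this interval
C

A) Wrong — a CI is about the parameter μ, not individual data values.
B) Wrong — μ is fixed; the randomness lives in the interval, not in μ.
C) Correct — this is the frequentist long-run coverage interpretation.
D) Wrong — coverage applies to intervals containing μ, not to future x̄ values.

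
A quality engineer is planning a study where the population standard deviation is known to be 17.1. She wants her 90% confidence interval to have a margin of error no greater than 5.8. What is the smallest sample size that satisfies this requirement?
n ≥ 24

For margin E ≤ 5.8:
n ≥ (z* · σ / E)²
n ≥ (1.645 · 17.1 / 5.8)²
n ≥ 23.52

Minimum n = 24 (rounding up)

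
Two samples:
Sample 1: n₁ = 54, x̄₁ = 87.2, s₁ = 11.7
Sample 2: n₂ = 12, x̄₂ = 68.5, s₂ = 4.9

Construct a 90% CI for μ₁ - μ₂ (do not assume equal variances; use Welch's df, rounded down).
(15.12, 22.28)

Difference: x̄₁ - x̄₂ = 18.70
SE = √(s₁²/n₁ + s₂²/n₂) = √(11.7²/54 + 4.9²/12) = 2.1297
df = 42.40 → 42 (Welch–Satterthwaite, rounded down)
t* = 1.682

CI: 18.70 ± 1.682 · 2.1297 = 18.70 ± 3.58 = (15.12, 22.28)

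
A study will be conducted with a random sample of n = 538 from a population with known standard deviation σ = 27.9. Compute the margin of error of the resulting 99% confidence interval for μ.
Margin of error = 3.10

Margin of error = z* · σ/√n
= 2.576 · 27.9/√538
= 2.576 · 27.9/23.1948
= 3.10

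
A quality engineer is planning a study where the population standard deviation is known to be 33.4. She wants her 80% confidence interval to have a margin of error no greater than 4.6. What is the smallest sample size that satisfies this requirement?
n ≥ 87

For margin E ≤ 4.6:
n ≥ (z* · σ / E)²
n ≥ (1.282 · 33.4 / 4.6)²
n ≥ 86.65

Minimum n = 87 (rounding up)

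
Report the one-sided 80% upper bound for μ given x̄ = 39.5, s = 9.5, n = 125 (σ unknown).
μ ≤ 40.22

Upper bound (one-sided):
t* = 0.845 (one-sided for 80%)
Upper bound = x̄ + t* · s/√n = 39.5 + 0.845 · 9.5/√125 = 40.22

We are 80% confident that μ ≤ 40.22.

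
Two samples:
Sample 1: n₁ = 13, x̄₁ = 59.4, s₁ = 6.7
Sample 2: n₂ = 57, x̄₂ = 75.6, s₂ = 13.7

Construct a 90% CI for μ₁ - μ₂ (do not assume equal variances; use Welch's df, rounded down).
(-20.58, -11.82)

Difference: x̄₁ - x̄₂ = -16.20
SE = √(s₁²/n₁ + s₂²/n₂) = √(6.7²/13 + 13.7²/57) = 2.5973
df = 38.33 → 38 (Welch–Satterthwaite, rounded down)
t* = 1.686

CI: -16.20 ± 1.686 · 2.5973 = -16.20 ± 4.38 = (-20.58, -11.82)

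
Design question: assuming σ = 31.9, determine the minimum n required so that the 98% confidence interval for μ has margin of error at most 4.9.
n ≥ 230

For margin E ≤ 4.9:
n ≥ (z* · σ / E)²
n ≥ (2.326 · 31.9 / 4.9)²
n ≥ 229.30

Minimum n = 230 (rounding up)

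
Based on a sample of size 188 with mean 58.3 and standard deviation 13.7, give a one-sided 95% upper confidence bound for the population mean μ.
μ ≤ 59.95

Upper bound (one-sided):
t* = 1.653 (one-sided for 95%)
Upper bound = x̄ + t* · s/√n = 58.3 + 1.653 · 13.7/√188 = 59.95

We are 95% confident that μ ≤ 59.95.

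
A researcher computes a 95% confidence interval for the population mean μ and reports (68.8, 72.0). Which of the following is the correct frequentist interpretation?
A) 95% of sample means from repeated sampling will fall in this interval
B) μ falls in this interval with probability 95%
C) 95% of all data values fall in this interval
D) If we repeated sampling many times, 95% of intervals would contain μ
D

A) Wrong — coverage applies to intervals containing μ, not to future x̄ values.
B) Wrong — μ is fixed; the randomness lives in the interval, not in μ.
C) Wrong — a CI is about the parameter μ, not individual data values.
D) Correct — this is the frequentist long-run coverage interpretation.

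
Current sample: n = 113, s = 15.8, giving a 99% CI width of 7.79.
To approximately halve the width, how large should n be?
n ≈ 452

CI width ∝ 1/√n
To reduce width by factor 2, need √n to grow by 2 → need 2² = 4 times as many samples.

Current: n = 113, width = 7.79
New: n = 452, width ≈ 3.85

Width reduced by factor of 7.79/3.85 = 2.02.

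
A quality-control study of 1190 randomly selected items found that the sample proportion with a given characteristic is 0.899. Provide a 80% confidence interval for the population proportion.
(0.888, 0.910)

Proportion CI:
SE = √(p̂(1-p̂)/n) = √(0.899 · 0.101 / 1190) = 0.00874

z* = 1.282
Margin = z* · SE = 1.282 · 0.00874 = 0.0112

CI: 0.899 ± 0.0112 = (0.888, 0.910)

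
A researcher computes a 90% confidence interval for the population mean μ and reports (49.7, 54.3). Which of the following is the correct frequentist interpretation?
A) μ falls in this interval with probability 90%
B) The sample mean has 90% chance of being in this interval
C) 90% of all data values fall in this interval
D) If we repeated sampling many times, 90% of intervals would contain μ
D

A) Wrong — μ is fixed; the randomness lives in the interval, not in μ.
B) Wrong — x̄ is observed and sits in the interval by construction.
C) Wrong — a CI is about the parameter μ, not individual data values.
D) Correct — this is the frequentist long-run coverage interpretation.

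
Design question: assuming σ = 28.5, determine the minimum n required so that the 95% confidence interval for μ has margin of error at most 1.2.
n ≥ 2167

For margin E ≤ 1.2:
n ≥ (z* · σ / E)²
n ≥ (1.960 · 28.5 / 1.2)²
n ≥ 2166.90

Minimum n = 2167 (rounding up)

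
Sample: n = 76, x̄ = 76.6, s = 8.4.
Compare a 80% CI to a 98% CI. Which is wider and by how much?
98% CI is wider by 2.09

df = 75
80% CI: t* = 1.293, (75.35, 77.85), width = 2 · t* · s/√n = 2.49
98% CI: t* = 2.377, (74.31, 78.89), width = 2 · t* · s/√n = 4.58

The 98% CI is wider by 4.58 - 2.49 = 2.09.
Higher confidence requires a wider interval.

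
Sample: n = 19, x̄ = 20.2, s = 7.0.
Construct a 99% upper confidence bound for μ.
μ ≤ 24.30

Upper bound (one-sided):
t* = 2.552 (one-sided for 99%)
Upper bound = x̄ + t* · s/√n = 20.2 + 2.552 · 7.0/√19 = 24.30

We are 99% confident that μ ≤ 24.30.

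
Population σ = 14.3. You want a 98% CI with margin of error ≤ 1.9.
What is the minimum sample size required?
n ≥ 307

For margin E ≤ 1.9:
n ≥ (z* · σ / E)²
n ≥ (2.326 · 14.3 / 1.9)²
n ≥ 306.47

Minimum n = 307 (rounding up)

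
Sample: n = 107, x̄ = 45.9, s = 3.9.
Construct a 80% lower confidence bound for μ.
μ ≥ 45.58

Lower bound (one-sided):
t* = 0.845 (one-sided for 80%)
Lower bound = x̄ - t* · s/√n = 45.9 - 0.845 · 3.9/√107 = 45.58

We are 80% confident that μ ≥ 45.58.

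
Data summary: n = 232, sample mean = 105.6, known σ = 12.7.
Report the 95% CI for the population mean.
(103.97, 107.23)

z-interval (σ known):
z* = 1.960 for 95% confidence

Margin of error = z* · σ/√n = 1.960 · 12.7/√232 = 1.63

CI: (105.6 - 1.63, 105.6 + 1.63) = (103.97, 107.23)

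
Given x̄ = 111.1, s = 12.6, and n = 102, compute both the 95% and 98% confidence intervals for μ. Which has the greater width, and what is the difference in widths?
98% CI is wider by 0.95

df = 101
95% CI: t* = 1.984, (108.62, 113.58), width = 2 · t* · s/√n = 4.95
98% CI: t* = 2.364, (108.15, 114.05), width = 2 · t* · s/√n = 5.90

The 98% CI is wider by 5.90 - 4.95 = 0.95.
Higher confidence requires a wider interval.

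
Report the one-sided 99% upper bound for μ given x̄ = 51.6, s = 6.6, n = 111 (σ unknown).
μ ≤ 53.08

Upper bound (one-sided):
t* = 2.361 (one-sided for 99%)
Upper bound = x̄ + t* · s/√n = 51.6 + 2.361 · 6.6/√111 = 53.08

We are 99% confident that μ ≤ 53.08.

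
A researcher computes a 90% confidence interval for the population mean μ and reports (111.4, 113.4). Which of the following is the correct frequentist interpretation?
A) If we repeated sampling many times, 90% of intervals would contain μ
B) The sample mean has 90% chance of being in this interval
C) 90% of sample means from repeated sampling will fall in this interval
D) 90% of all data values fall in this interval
A

A) Correct — this is the frequentist long-run coverage interpretation.
B) Wrong — x̄ is observed and sits in the interval by construction.
C) Wrong — coverage applies to intervals containing μ, not to future x̄ values.
D) Wrong — a CI is about the parameter μ, not individual data values.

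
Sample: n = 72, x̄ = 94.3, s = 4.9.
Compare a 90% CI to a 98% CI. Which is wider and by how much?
98% CI is wider by 0.82

df = 71
90% CI: t* = 1.667, (93.34, 95.26), width = 2 · t* · s/√n = 1.93
98% CI: t* = 2.380, (92.93, 95.67), width = 2 · t* · s/√n = 2.75

The 98% CI is wider by 2.75 - 1.93 = 0.82.
Higher confidence requires a wider interval.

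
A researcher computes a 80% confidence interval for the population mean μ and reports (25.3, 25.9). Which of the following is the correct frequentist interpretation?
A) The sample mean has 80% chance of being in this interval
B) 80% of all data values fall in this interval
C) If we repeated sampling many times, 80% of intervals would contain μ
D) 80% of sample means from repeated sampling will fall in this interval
C

A) Wrong — x̄ is observed and sits in the interval by construction.
B) Wrong — a CI is about the parameter μ, not individual data values.
C) Correct — this is the frequentist long-run coverage interpretation.
D) Wrong — coverage applies to intervals containing μ, not to future x̄ values.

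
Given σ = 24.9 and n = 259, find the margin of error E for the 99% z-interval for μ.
Margin of error = 3.99

Margin of error = z* · σ/√n
= 2.576 · 24.9/√259
= 2.576 · 24.9/16.0935
= 3.99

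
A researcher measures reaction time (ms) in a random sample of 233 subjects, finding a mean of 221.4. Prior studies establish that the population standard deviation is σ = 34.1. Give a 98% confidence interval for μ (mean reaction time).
(216.20, 226.60)

z-interval (σ known):
z* = 2.326 for 98% confidence

Margin of error = z* · σ/√n = 2.326 · 34.1/√233 = 5.20

CI: (221.4 - 5.20, 221.4 + 5.20) = (216.20, 226.60)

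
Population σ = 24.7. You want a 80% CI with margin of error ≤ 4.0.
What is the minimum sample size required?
n ≥ 63

For margin E ≤ 4.0:
n ≥ (z* · σ / E)²
n ≥ (1.282 · 24.7 / 4.0)²
n ≥ 62.67

Minimum n = 63 (rounding up)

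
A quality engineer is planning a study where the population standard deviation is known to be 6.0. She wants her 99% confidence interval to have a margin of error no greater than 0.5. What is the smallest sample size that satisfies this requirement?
n ≥ 956

For margin E ≤ 0.5:
n ≥ (z* · σ / E)²
n ≥ (2.576 · 6.0 / 0.5)²
n ≥ 955.55

Minimum n = 956 (rounding up)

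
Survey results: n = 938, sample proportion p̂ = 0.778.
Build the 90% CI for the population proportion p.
(0.756, 0.800)

Proportion CI:
SE = √(p̂(1-p̂)/n) = √(0.778 · 0.222 / 938) = 0.01357

z* = 1.645
Margin = z* · SE = 1.645 · 0.01357 = 0.0223

CI: 0.778 ± 0.0223 = (0.756, 0.800)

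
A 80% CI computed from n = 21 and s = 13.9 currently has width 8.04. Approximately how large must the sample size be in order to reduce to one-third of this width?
n ≈ 189

CI width ∝ 1/√n
To reduce width by factor 3, need √n to grow by 3 → need 3² = 9 times as many samples.

Current: n = 21, width = 8.04
New: n = 189, width ≈ 2.60

Width reduced by factor of 8.04/2.60 = 3.09.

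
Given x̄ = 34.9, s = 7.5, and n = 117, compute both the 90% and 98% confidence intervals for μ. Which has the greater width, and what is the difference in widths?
98% CI is wider by 0.97

df = 116
90% CI: t* = 1.658, (33.75, 36.05), width = 2 · t* · s/√n = 2.30
98% CI: t* = 2.359, (33.26, 36.54), width = 2 · t* · s/√n = 3.27

The 98% CI is wider by 3.27 - 2.30 = 0.97.
Higher confidence requires a wider interval.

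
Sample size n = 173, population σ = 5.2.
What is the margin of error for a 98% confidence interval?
Margin of error = 0.92

Margin of error = z* · σ/√n
= 2.326 · 5.2/√173
= 2.326 · 5.2/13.1529
= 0.92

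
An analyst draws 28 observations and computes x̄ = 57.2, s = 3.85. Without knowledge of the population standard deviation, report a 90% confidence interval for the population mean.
(55.96, 58.44)

t-interval (σ unknown):
df = n - 1 = 27
t* = 1.703 for 90% confidence

Margin of error = t* · s/√n = 1.703 · 3.85/√28 = 1.24

CI: (55.96, 58.44)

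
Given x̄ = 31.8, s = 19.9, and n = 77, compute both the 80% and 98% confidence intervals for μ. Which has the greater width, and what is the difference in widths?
98% CI is wider by 4.92

df = 76
80% CI: t* = 1.293, (28.87, 34.73), width = 2 · t* · s/√n = 5.86
98% CI: t* = 2.376, (26.41, 37.19), width = 2 · t* · s/√n = 10.78

The 98% CI is wider by 10.78 - 5.86 = 4.92.
Higher confidence requires a wider interval.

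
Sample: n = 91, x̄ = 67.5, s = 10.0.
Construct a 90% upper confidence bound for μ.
μ ≤ 68.85

Upper bound (one-sided):
t* = 1.291 (one-sided for 90%)
Upper bound = x̄ + t* · s/√n = 67.5 + 1.291 · 10.0/√91 = 68.85

We are 90% confident that μ ≤ 68.85.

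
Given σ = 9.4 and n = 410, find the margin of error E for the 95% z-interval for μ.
Margin of error = 0.91

Margin of error = z* · σ/√n
= 1.960 · 9.4/√410
= 1.960 · 9.4/20.2485
= 0.91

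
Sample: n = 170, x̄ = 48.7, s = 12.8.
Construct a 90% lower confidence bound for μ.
μ ≥ 47.44

Lower bound (one-sided):
t* = 1.287 (one-sided for 90%)
Lower bound = x̄ - t* · s/√n = 48.7 - 1.287 · 12.8/√170 = 47.44

We are 90% confident that μ ≥ 47.44.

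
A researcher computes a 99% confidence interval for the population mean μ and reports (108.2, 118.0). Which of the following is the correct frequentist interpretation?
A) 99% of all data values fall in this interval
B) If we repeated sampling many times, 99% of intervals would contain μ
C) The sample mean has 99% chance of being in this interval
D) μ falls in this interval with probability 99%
B

A) Wrong — a CI is about the parameter μ, not individual data values.
B) Correct — this is the frequentist long-run coverage interpretation.
C) Wrong — x̄ is observed and sits in the interval by construction.
D) Wrong — μ is fixed; the randomness lives in the interval, not in μ.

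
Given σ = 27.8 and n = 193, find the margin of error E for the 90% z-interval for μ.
Margin of error = 3.29

Margin of error = z* · σ/√n
= 1.645 · 27.8/√193
= 1.645 · 27.8/13.8924
= 3.29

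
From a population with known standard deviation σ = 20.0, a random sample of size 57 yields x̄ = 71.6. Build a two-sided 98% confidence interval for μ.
(65.44, 77.76)

z-interval (σ known):
z* = 2.326 for 98% confidence

Margin of error = z* · σ/√n = 2.326 · 20.0/√57 = 6.16

CI: (71.6 - 6.16, 71.6 + 6.16) = (65.44, 77.76)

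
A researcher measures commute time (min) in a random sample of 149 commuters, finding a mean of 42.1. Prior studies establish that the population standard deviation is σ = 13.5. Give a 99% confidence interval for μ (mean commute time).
(39.25, 44.95)

z-interval (σ known):
z* = 2.576 for 99% confidence

Margin of error = z* · σ/√n = 2.576 · 13.5/√149 = 2.85

CI: (42.1 - 2.85, 42.1 + 2.85) = (39.25, 44.95)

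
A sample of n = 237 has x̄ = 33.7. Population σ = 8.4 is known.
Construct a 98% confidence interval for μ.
(32.43, 34.97)

z-interval (σ known):
z* = 2.326 for 98% confidence

Margin of error = z* · σ/√n = 2.326 · 8.4/√237 = 1.27

CI: (33.7 - 1.27, 33.7 + 1.27) = (32.43, 34.97)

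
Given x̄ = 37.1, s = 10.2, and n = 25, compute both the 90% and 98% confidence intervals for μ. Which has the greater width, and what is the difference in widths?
98% CI is wider by 3.19

df = 24
90% CI: t* = 1.711, (33.61, 40.59), width = 2 · t* · s/√n = 6.98
98% CI: t* = 2.492, (32.02, 42.18), width = 2 · t* · s/√n = 10.17

The 98% CI is wider by 10.17 - 6.98 = 3.19.
Higher confidence requires a wider interval.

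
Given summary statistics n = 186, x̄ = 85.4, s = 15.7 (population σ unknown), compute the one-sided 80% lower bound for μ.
μ ≥ 84.43

Lower bound (one-sided):
t* = 0.844 (one-sided for 80%)
Lower bound = x̄ - t* · s/√n = 85.4 - 0.844 · 15.7/√186 = 84.43

We are 80% confident that μ ≥ 84.43.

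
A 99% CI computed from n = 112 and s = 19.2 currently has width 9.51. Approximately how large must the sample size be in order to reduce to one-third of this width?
n ≈ 1008

CI width ∝ 1/√n
To reduce width by factor 3, need √n to grow by 3 → need 3² = 9 times as many samples.

Current: n = 112, width = 9.51
New: n = 1008, width ≈ 3.12

Width reduced by factor of 9.51/3.12 = 3.05.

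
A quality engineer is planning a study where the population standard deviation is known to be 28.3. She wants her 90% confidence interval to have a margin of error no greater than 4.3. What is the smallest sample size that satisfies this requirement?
n ≥ 118

For margin E ≤ 4.3:
n ≥ (z* · σ / E)²
n ≥ (1.645 · 28.3 / 4.3)²
n ≥ 117.21

Minimum n = 118 (rounding up)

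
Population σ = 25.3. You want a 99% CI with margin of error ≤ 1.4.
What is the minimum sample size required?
n ≥ 2168

For margin E ≤ 1.4:
n ≥ (z* · σ / E)²
n ≥ (2.576 · 25.3 / 1.4)²
n ≥ 2167.09

Minimum n = 2168 (rounding up)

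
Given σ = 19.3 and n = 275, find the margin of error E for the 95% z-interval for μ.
Margin of error = 2.28

Margin of error = z* · σ/√n
= 1.960 · 19.3/√275
= 1.960 · 19.3/16.5831
= 2.28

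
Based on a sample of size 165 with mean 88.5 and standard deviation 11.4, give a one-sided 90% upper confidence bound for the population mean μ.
μ ≤ 89.64

Upper bound (one-sided):
t* = 1.287 (one-sided for 90%)
Upper bound = x̄ + t* · s/√n = 88.5 + 1.287 · 11.4/√165 = 89.64

We are 90% confident that μ ≤ 89.64.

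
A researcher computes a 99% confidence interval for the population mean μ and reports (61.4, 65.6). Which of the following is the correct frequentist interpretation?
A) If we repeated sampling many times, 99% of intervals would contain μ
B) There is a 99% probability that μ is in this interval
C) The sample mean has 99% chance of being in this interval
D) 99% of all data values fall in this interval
A

A) Correct — this is the frequentist long-run coverage interpretation.
B) Wrong — μ is fixed; the randomness lives in the interval, not in μ.
C) Wrong — x̄ is observed and sits in the interval by construction.
D) Wrong — a CI is about the parameter μ, not individual data values.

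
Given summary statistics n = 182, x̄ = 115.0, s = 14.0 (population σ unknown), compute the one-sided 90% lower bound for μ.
μ ≥ 113.67

Lower bound (one-sided):
t* = 1.286 (one-sided for 90%)
Lower bound = x̄ - t* · s/√n = 115.0 - 1.286 · 14.0/√182 = 113.67

We are 90% confident that μ ≥ 113.67.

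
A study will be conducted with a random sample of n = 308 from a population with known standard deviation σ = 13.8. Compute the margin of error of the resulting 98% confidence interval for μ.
Margin of error = 1.83

Margin of error = z* · σ/√n
= 2.326 · 13.8/√308
= 2.326 · 13.8/17.5499
= 1.83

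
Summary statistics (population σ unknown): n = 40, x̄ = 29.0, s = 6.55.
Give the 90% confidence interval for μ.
(27.25, 30.75)

t-interval (σ unknown):
df = n - 1 = 39
t* = 1.685 for 90% confidence

Margin of error = t* · s/√n = 1.685 · 6.55/√40 = 1.75

CI: (27.25, 30.75)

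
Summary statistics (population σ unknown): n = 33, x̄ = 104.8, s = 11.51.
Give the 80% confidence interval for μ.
(102.18, 107.42)

t-interval (σ unknown):
df = n - 1 = 32
t* = 1.309 for 80% confidence

Margin of error = t* · s/√n = 1.309 · 11.51/√33 = 2.62

CI: (102.18, 107.42)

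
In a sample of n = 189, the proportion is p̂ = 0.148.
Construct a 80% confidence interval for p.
(0.115, 0.181)

Proportion CI:
SE = √(p̂(1-p̂)/n) = √(0.148 · 0.852 / 189) = 0.02583

z* = 1.282
Margin = z* · SE = 1.282 · 0.02583 = 0.0331

CI: 0.148 ± 0.0331 = (0.115, 0.181)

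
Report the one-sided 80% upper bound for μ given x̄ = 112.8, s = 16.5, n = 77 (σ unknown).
μ ≤ 114.39

Upper bound (one-sided):
t* = 0.846 (one-sided for 80%)
Upper bound = x̄ + t* · s/√n = 112.8 + 0.846 · 16.5/√77 = 114.39

We are 80% confident that μ ≤ 114.39.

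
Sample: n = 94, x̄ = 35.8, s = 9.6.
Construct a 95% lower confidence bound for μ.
μ ≥ 34.16

Lower bound (one-sided):
t* = 1.661 (one-sided for 95%)
Lower bound = x̄ - t* · s/√n = 35.8 - 1.661 · 9.6/√94 = 34.16

We are 95% confident that μ ≥ 34.16.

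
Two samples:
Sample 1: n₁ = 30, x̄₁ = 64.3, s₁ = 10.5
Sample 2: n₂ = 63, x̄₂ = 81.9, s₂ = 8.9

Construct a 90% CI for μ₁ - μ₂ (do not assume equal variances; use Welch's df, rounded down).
(-21.32, -13.88)

Difference: x̄₁ - x̄₂ = -17.60
SE = √(s₁²/n₁ + s₂²/n₂) = √(10.5²/30 + 8.9²/63) = 2.2209
df = 49.53 → 49 (Welch–Satterthwaite, rounded down)
t* = 1.677

CI: -17.60 ± 1.677 · 2.2209 = -17.60 ± 3.72 = (-21.32, -13.88)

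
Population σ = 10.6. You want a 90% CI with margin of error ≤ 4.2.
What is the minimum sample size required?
n ≥ 18

For margin E ≤ 4.2:
n ≥ (z* · σ / E)²
n ≥ (1.645 · 10.6 / 4.2)²
n ≥ 17.24

Minimum n = 18 (rounding up)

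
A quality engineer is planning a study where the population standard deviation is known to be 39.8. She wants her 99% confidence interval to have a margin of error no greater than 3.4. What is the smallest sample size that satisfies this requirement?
n ≥ 910

For margin E ≤ 3.4:
n ≥ (z* · σ / E)²
n ≥ (2.576 · 39.8 / 3.4)²
n ≥ 909.29

Minimum n = 910 (rounding up)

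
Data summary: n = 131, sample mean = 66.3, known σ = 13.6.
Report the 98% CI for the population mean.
(63.54, 69.06)

z-interval (σ known):
z* = 2.326 for 98% confidence

Margin of error = z* · σ/√n = 2.326 · 13.6/√131 = 2.76

CI: (66.3 - 2.76, 66.3 + 2.76) = (63.54, 69.06)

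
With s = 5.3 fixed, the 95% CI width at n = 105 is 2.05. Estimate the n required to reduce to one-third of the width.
n ≈ 945

CI width ∝ 1/√n
To reduce width by factor 3, need √n to grow by 3 → need 3² = 9 times as many samples.

Current: n = 105, width = 2.05
New: n = 945, width ≈ 0.68

Width reduced by factor of 2.05/0.68 = 3.01.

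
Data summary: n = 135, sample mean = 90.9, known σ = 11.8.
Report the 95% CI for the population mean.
(88.91, 92.89)

z-interval (σ known):
z* = 1.960 for 95% confidence

Margin of error = z* · σ/√n = 1.960 · 11.8/√135 = 1.99

CI: (90.9 - 1.99, 90.9 + 1.99) = (88.91, 92.89)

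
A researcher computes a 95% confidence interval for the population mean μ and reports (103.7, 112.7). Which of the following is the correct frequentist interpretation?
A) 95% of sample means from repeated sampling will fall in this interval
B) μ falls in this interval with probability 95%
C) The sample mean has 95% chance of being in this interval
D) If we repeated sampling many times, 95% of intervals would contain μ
D

A) Wrong — coverage applies to intervals containing μ, not to future x̄ values.
B) Wrong — μ is fixed; the randomness lives in the interval, not in μ.
C) Wrong — x̄ is observed and sits in the interval by construction.
D) Correct — this is the frequentist long-run coverage interpretation.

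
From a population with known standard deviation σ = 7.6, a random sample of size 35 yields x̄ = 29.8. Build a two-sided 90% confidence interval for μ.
(27.69, 31.91)

z-interval (σ known):
z* = 1.645 for 90% confidence

Margin of error = z* · σ/√n = 1.645 · 7.6/√35 = 2.11

CI: (29.8 - 2.11, 29.8 + 2.11) = (27.69, 31.91)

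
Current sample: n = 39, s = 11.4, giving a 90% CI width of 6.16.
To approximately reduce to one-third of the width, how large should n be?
n ≈ 351

CI width ∝ 1/√n
To reduce width by factor 3, need √n to grow by 3 → need 3² = 9 times as many samples.

Current: n = 39, width = 6.16
New: n = 351, width ≈ 2.01

Width reduced by factor of 6.16/2.01 = 3.06.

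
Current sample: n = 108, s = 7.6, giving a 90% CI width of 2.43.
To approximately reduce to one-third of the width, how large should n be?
n ≈ 972

CI width ∝ 1/√n
To reduce width by factor 3, need √n to grow by 3 → need 3² = 9 times as many samples.

Current: n = 108, width = 2.43
New: n = 972, width ≈ 0.80

Width reduced by factor of 2.43/0.80 = 3.04.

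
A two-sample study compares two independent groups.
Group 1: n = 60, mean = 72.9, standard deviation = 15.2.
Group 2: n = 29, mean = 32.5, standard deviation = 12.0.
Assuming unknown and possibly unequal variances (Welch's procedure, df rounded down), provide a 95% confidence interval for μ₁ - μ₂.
(34.48, 46.32)

Difference: x̄₁ - x̄₂ = 40.40
SE = √(s₁²/n₁ + s₂²/n₂) = √(15.2²/60 + 12.0²/29) = 2.9692
df = 68.67 → 68 (Welch–Satterthwaite, rounded down)
t* = 1.995

CI: 40.40 ± 1.995 · 2.9692 = 40.40 ± 5.92 = (34.48, 46.32)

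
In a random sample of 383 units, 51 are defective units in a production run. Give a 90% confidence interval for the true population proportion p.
(0.105, 0.162)

Proportion CI:
p̂ = 51/383 = 0.13316
SE = √(p̂(1-p̂)/n) = √(0.13316 · 0.86684 / 383) = 0.01736

z* = 1.645
Margin = z* · SE = 1.645 · 0.01736 = 0.0286

CI: 0.13316 ± 0.0286 = (0.105, 0.162)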